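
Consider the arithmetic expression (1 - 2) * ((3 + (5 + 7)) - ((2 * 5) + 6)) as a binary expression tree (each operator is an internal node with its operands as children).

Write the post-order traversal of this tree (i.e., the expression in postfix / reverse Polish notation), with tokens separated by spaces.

Post-order on an expression tree gives postfix notation: for each operator, emit left operand, right operand, then the operator.

1 2 - 3 5 7 + + 2 5 * 6 + - *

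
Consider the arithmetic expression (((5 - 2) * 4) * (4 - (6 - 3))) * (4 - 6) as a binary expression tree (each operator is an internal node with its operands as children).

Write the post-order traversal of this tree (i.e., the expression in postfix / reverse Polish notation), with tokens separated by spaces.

5 2 - 4 * 4 6 3 - - * 4 6 - *

Post-order on an expression tree gives postfix notation: for each operator, emit left operand, right operand, then the operator.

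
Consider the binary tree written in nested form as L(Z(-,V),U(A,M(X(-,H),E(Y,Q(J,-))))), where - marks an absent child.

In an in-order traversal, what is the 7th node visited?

In-order visits the left subtree, then the node, then the right subtree.
At L: go left to Z.
  At Z: no left child.
  Visit Z.
  At Z: go right to V.
    V is a leaf — visit V.
Visit L.
At L: go right to U.
  At U: go left to A.
    A is a leaf — visit A.
  Visit U.
  At U: go right to M.
    At M: go left to X.
      At X: no left child.
      Visit X.
      At X: go right to H.
        H is a leaf — visit H.
    Visit M.
    At M: go right to E.
      At E: go left to Y.
        Y is a leaf — visit Y.
      Visit E.
      At E: go right to Q.
        At Q: go left to J.
          J is a leaf — visit J.
        Visit Q.
        At Q: no right child.
Full in-order sequence: Z, V, L, A, U, X, H, M, Y, E, J, Q.

H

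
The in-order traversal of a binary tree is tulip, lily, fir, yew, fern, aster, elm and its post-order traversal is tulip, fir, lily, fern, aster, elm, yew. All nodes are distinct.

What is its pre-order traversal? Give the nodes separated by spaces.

The last element of post-order is the root; it splits in-order into left and right subtrees.
Root yew: left subtree has 3 nodes {tulip, lily, fir}, right has 3 {fern, aster, elm}.
  Root lily: left subtree has 1 node {tulip}, right has 1 {fir}.
  Root elm: left subtree has 2 nodes {fern, aster}, right has 0 { }.
    Root aster: left subtree has 1 node {fern}, right has 0 { }.

yew lily tulip fir elm aster fern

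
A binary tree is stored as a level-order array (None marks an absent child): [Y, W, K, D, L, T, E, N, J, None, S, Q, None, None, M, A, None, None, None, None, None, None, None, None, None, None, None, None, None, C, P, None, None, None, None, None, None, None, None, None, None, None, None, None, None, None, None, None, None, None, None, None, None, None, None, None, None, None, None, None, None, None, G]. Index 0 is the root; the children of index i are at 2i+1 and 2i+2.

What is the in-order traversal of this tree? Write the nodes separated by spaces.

A N D J W L S Y Q T K E C M P G

In-order visits the left subtree, then the node, then the right subtree.
At Y: go left to W.
  At W: go left to D.
    At D: go left to N.
      At N: go left to A.
        A is a leaf — visit A.
      Visit N.
      At N: no right child.
    Visit D.
    At D: go right to J.
      J is a leaf — visit J.
  Visit W.
  At W: go right to L.
    At L: no left child.
    Visit L.
    At L: go right to S.
      S is a leaf — visit S.
Visit Y.
At Y: go right to K.
  At K: go left to T.
    At T: go left to Q.
      Q is a leaf — visit Q.
    Visit T.
    At T: no right child.
  Visit K.
  At K: go right to E.
    At E: no left child.
    Visit E.
    At E: go right to M.
      At M: go left to C.
        C is a leaf — visit C.
      Visit M.
      At M: go right to P.
        At P: no left child.
        Visit P.
        At P: go right to G.
          G is a leaf — visit G.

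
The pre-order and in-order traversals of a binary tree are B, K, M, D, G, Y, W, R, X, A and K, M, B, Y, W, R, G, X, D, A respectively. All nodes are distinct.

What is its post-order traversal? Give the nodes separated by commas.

M, K, R, W, Y, X, G, A, D, B

The first element of pre-order is the root; it splits in-order into left and right subtrees.
Root B: left subtree has 2 nodes {K, M}, right has 7 {Y, W, R, G, X, D, A}.
  Root K: left subtree has 0 nodes { }, right has 1 {M}.
  Root D: left subtree has 5 nodes {Y, W, R, G, X}, right has 1 {A}.
    Root G: left subtree has 3 nodes {Y, W, R}, right has 1 {X}.
      Root Y: left subtree has 0 nodes { }, right has 2 {W, R}.
        Root W: left subtree has 0 nodes { }, right has 1 {R}.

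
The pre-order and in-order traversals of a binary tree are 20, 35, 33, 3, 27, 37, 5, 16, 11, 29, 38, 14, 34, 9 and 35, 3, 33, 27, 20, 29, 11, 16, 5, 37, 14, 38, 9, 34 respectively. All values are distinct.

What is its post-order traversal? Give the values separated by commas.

3, 27, 33, 35, 29, 11, 16, 5, 14, 9, 34, 38, 37, 20

The first element of pre-order is the root; it splits in-order into left and right subtrees.
Root 20: left subtree has 4 nodes {35, 3, 33, 27}, right has 9 {29, 11, 16, 5, 37, 14, 38, 9, 34}.
  Root 35: left subtree has 0 nodes { }, right has 3 {3, 33, 27}.
    Root 33: left subtree has 1 node {3}, right has 1 {27}.
  Root 37: left subtree has 4 nodes {29, 11, 16, 5}, right has 4 {14, 38, 9, 34}.
    Root 5: left subtree has 3 nodes {29, 11, 16}, right has 0 { }.
      Root 16: left subtree has 2 nodes {29, 11}, right has 0 { }.
        Root 11: left subtree has 1 node {29}, right has 0 { }.
    Root 38: left subtree has 1 node {14}, right has 2 {9, 34}.
      Root 34: left subtree has 1 node {9}, right has 0 { }.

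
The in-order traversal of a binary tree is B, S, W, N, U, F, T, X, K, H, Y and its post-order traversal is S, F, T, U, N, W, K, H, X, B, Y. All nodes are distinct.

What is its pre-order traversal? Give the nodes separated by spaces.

Y B X W S N U T F H K

The last element of post-order is the root; it splits in-order into left and right subtrees.
Root Y: left subtree has 10 nodes {B, S, W, N, U, F, T, X, K, H}, right has 0 { }.
  Root B: left subtree has 0 nodes { }, right has 9 {S, W, N, U, F, T, X, K, H}.
    Root X: left subtree has 6 nodes {S, W, N, U, F, T}, right has 2 {K, H}.
      Root W: left subtree has 1 node {S}, right has 4 {N, U, F, T}.
        Root N: left subtree has 0 nodes { }, right has 3 {U, F, T}.
          Root U: left subtree has 0 nodes { }, right has 2 {F, T}.
            Root T: left subtree has 1 node {F}, right has 0 { }.
      Root H: left subtree has 1 node {K}, right has 0 { }.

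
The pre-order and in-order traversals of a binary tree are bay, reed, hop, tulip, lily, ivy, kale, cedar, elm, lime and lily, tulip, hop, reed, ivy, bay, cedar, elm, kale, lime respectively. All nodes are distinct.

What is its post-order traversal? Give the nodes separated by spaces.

The first element of pre-order is the root; it splits in-order into left and right subtrees.
Root bay: left subtree has 5 nodes {lily, tulip, hop, reed, ivy}, right has 4 {cedar, elm, kale, lime}.
  Root reed: left subtree has 3 nodes {lily, tulip, hop}, right has 1 {ivy}.
    Root hop: left subtree has 2 nodes {lily, tulip}, right has 0 { }.
      Root tulip: left subtree has 1 node {lily}, right has 0 { }.
  Root kale: left subtree has 2 nodes {cedar, elm}, right has 1 {lime}.
    Root cedar: left subtree has 0 nodes { }, right has 1 {elm}.

lily tulip hop ivy reed elm cedar lime kale bay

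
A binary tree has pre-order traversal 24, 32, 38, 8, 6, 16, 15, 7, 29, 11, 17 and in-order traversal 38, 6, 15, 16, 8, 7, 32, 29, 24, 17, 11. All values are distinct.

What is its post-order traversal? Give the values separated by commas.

The first element of pre-order is the root; it splits in-order into left and right subtrees.
Root 24: left subtree has 8 nodes {38, 6, 15, 16, 8, 7, 32, 29}, right has 2 {17, 11}.
  Root 32: left subtree has 6 nodes {38, 6, 15, 16, 8, 7}, right has 1 {29}.
    Root 38: left subtree has 0 nodes { }, right has 5 {6, 15, 16, 8, 7}.
      Root 8: left subtree has 3 nodes {6, 15, 16}, right has 1 {7}.
        Root 6: left subtree has 0 nodes { }, right has 2 {15, 16}.
          Root 16: left subtree has 1 node {15}, right has 0 { }.
  Root 11: left subtree has 1 node {17}, right has 0 { }.

15, 16, 6, 7, 8, 38, 29, 32, 17, 11, 24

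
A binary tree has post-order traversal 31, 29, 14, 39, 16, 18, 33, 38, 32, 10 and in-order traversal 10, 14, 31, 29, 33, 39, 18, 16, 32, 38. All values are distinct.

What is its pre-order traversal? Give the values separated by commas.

The last element of post-order is the root; it splits in-order into left and right subtrees.
Root 10: left subtree has 0 nodes { }, right has 9 {14, 31, 29, 33, 39, 18, 16, 32, 38}.
  Root 32: left subtree has 7 nodes {14, 31, 29, 33, 39, 18, 16}, right has 1 {38}.
    Root 33: left subtree has 3 nodes {14, 31, 29}, right has 3 {39, 18, 16}.
      Root 14: left subtree has 0 nodes { }, right has 2 {31, 29}.
        Root 29: left subtree has 1 node {31}, right has 0 { }.
      Root 18: left subtree has 1 node {39}, right has 1 {16}.

10, 32, 33, 14, 29, 31, 18, 39, 16, 38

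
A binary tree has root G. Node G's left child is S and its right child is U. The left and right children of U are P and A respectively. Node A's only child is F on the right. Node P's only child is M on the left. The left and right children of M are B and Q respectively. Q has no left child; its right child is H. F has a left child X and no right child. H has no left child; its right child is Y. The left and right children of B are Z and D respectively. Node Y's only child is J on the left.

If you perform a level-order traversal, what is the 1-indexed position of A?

5

Level-order visits nodes level by level from the root, left to right within each level.
Level 0: G
Level 1: S, U
Level 2: P, A
Level 3: M, F
Level 4: B, Q, X
Level 5: Z, D, H
Level 6: Y
Level 7: J
Full level-order sequence: G, S, U, P, A, M, F, B, Q, X, Z, D, H, Y, J.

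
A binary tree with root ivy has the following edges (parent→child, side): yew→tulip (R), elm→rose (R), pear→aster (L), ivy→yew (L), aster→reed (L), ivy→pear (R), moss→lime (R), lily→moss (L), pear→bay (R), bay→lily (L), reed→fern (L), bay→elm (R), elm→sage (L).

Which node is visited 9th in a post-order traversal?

Post-order visits the left subtree, then the right subtree, then the node.
At ivy: go left to yew.
  At yew: no left child.
  At yew: go right to tulip.
    tulip is a leaf — visit tulip.
  Visit yew.
At ivy: go right to pear.
  At pear: go left to aster.
    At aster: go left to reed.
      At reed: go left to fern.
        fern is a leaf — visit fern.
      At reed: no right child.
      Visit reed.
    At aster: no right child.
    Visit aster.
  At pear: go right to bay.
    At bay: go left to lily.
      At lily: go left to moss.
        At moss: no left child.
        At moss: go right to lime.
          lime is a leaf — visit lime.
        Visit moss.
      At lily: no right child.
      Visit lily.
    At bay: go right to elm.
      At elm: go left to sage.
        sage is a leaf — visit sage.
      At elm: go right to rose.
        rose is a leaf — visit rose.
      Visit elm.
    Visit bay.
  Visit pear.
Visit ivy.
Full post-order sequence: tulip, yew, fern, reed, aster, lime, moss, lily, sage, rose, elm, bay, pear, ivy.

sage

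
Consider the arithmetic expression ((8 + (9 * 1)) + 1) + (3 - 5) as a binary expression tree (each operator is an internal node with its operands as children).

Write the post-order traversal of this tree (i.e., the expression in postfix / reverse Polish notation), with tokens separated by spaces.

8 9 1 * + 1 + 3 5 - +

Post-order on an expression tree gives postfix notation: for each operator, emit left operand, right operand, then the operator.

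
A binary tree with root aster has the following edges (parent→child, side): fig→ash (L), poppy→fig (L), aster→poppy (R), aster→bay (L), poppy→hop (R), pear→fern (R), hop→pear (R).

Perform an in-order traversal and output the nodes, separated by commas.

bay, aster, ash, fig, poppy, hop, pear, fern

In-order visits the left subtree, then the node, then the right subtree.
At aster: go left to bay.
  bay is a leaf — visit bay.
Visit aster.
At aster: go right to poppy.
  At poppy: go left to fig.
    At fig: go left to ash.
      ash is a leaf — visit ash.
    Visit fig.
    At fig: no right child.
  Visit poppy.
  At poppy: go right to hop.
    At hop: no left child.
    Visit hop.
    At hop: go right to pear.
      At pear: no left child.
      Visit pear.
      At pear: go right to fern.
        fern is a leaf — visit fern.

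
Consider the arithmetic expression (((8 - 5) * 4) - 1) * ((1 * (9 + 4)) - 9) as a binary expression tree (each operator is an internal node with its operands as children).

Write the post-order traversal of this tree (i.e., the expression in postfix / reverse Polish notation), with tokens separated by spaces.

Post-order on an expression tree gives postfix notation: for each operator, emit left operand, right operand, then the operator.

8 5 - 4 * 1 - 1 9 4 + * 9 - *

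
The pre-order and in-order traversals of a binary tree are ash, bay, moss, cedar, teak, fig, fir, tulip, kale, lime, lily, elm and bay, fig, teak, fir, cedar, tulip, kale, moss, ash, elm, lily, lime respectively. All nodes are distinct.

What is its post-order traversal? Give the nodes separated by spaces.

The first element of pre-order is the root; it splits in-order into left and right subtrees.
Root ash: left subtree has 8 nodes {bay, fig, teak, fir, cedar, tulip, kale, moss}, right has 3 {elm, lily, lime}.
  Root bay: left subtree has 0 nodes { }, right has 7 {fig, teak, fir, cedar, tulip, kale, moss}.
    Root moss: left subtree has 6 nodes {fig, teak, fir, cedar, tulip, kale}, right has 0 { }.
      Root cedar: left subtree has 3 nodes {fig, teak, fir}, right has 2 {tulip, kale}.
        Root teak: left subtree has 1 node {fig}, right has 1 {fir}.
        Root tulip: left subtree has 0 nodes { }, right has 1 {kale}.
  Root lime: left subtree has 2 nodes {elm, lily}, right has 0 { }.
    Root lily: left subtree has 1 node {elm}, right has 0 { }.

fig fir teak kale tulip cedar moss bay elm lily lime ash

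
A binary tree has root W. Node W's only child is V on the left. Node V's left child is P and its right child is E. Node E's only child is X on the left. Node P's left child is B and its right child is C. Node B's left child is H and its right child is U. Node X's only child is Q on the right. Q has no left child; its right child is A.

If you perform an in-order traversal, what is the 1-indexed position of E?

In-order visits the left subtree, then the node, then the right subtree.
At W: go left to V.
  At V: go left to P.
    At P: go left to B.
      At B: go left to H.
        H is a leaf — visit H.
      Visit B.
      At B: go right to U.
        U is a leaf — visit U.
    Visit P.
    At P: go right to C.
      C is a leaf — visit C.
  Visit V.
  At V: go right to E.
    At E: go left to X.
      At X: no left child.
      Visit X.
      At X: go right to Q.
        At Q: no left child.
        Visit Q.
        At Q: go right to A.
          A is a leaf — visit A.
    Visit E.
    At E: no right child.
Visit W.
At W: no right child.
Full in-order sequence: H, B, U, P, C, V, X, Q, A, E, W.

10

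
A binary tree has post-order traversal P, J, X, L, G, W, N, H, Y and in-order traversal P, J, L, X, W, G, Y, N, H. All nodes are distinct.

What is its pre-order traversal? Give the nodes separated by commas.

The last element of post-order is the root; it splits in-order into left and right subtrees.
Root Y: left subtree has 6 nodes {P, J, L, X, W, G}, right has 2 {N, H}.
  Root W: left subtree has 4 nodes {P, J, L, X}, right has 1 {G}.
    Root L: left subtree has 2 nodes {P, J}, right has 1 {X}.
      Root J: left subtree has 1 node {P}, right has 0 { }.
  Root H: left subtree has 1 node {N}, right has 0 { }.

Y, W, L, J, P, X, G, H, N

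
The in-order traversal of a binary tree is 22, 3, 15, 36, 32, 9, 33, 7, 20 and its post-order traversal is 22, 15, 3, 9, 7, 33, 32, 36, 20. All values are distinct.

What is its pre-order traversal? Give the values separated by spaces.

The last element of post-order is the root; it splits in-order into left and right subtrees.
Root 20: left subtree has 8 nodes {22, 3, 15, 36, 32, 9, 33, 7}, right has 0 { }.
  Root 36: left subtree has 3 nodes {22, 3, 15}, right has 4 {32, 9, 33, 7}.
    Root 3: left subtree has 1 node {22}, right has 1 {15}.
    Root 32: left subtree has 0 nodes { }, right has 3 {9, 33, 7}.
      Root 33: left subtree has 1 node {9}, right has 1 {7}.

20 36 3 22 15 32 33 9 7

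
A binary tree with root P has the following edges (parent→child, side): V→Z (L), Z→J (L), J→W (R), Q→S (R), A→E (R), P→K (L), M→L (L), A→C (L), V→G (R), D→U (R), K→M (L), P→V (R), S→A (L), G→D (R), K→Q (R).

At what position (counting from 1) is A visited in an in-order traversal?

6

In-order visits the left subtree, then the node, then the right subtree.
At P: go left to K.
  At K: go left to M.
    At M: go left to L.
      L is a leaf — visit L.
    Visit M.
    At M: no right child.
  Visit K.
  At K: go right to Q.
    At Q: no left child.
    Visit Q.
    At Q: go right to S.
      At S: go left to A.
        At A: go left to C.
          C is a leaf — visit C.
        Visit A.
        At A: go right to E.
          E is a leaf — visit E.
      Visit S.
      At S: no right child.
Visit P.
At P: go right to V.
  At V: go left to Z.
    At Z: go left to J.
      At J: no left child.
      Visit J.
      At J: go right to W.
        W is a leaf — visit W.
    Visit Z.
    At Z: no right child.
  Visit V.
  At V: go right to G.
    At G: no left child.
    Visit G.
    At G: go right to D.
      At D: no left child.
      Visit D.
      At D: go right to U.
        U is a leaf — visit U.
Full in-order sequence: L, M, K, Q, C, A, E, S, P, J, W, Z, V, G, D, U.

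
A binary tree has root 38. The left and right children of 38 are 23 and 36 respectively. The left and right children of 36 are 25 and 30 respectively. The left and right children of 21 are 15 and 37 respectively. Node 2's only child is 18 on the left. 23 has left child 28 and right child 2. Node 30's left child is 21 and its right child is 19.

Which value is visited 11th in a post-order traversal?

Post-order visits the left subtree, then the right subtree, then the node.
At 38: go left to 23.
  At 23: go left to 28.
    28 is a leaf — visit 28.
  At 23: go right to 2.
    At 2: go left to 18.
      18 is a leaf — visit 18.
    At 2: no right child.
    Visit 2.
  Visit 23.
At 38: go right to 36.
  At 36: go left to 25.
    25 is a leaf — visit 25.
  At 36: go right to 30.
    At 30: go left to 21.
      At 21: go left to 15.
        15 is a leaf — visit 15.
      At 21: go right to 37.
        37 is a leaf — visit 37.
      Visit 21.
    At 30: go right to 19.
      19 is a leaf — visit 19.
    Visit 30.
  Visit 36.
Visit 38.
Full post-order sequence: 28, 18, 2, 23, 25, 15, 37, 21, 19, 30, 36, 38.

36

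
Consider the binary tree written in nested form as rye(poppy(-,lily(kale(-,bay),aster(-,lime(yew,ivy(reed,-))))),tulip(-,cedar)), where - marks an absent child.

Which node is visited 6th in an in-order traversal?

yew

In-order visits the left subtree, then the node, then the right subtree.
At rye: go left to poppy.
  At poppy: no left child.
  Visit poppy.
  At poppy: go right to lily.
    At lily: go left to kale.
      At kale: no left child.
      Visit kale.
      At kale: go right to bay.
        bay is a leaf — visit bay.
    Visit lily.
    At lily: go right to aster.
      At aster: no left child.
      Visit aster.
      At aster: go right to lime.
        At lime: go left to yew.
          yew is a leaf — visit yew.
        Visit lime.
        At lime: go right to ivy.
          At ivy: go left to reed.
            reed is a leaf — visit reed.
          Visit ivy.
          At ivy: no right child.
Visit rye.
At rye: go right to tulip.
  At tulip: no left child.
  Visit tulip.
  At tulip: go right to cedar.
    cedar is a leaf — visit cedar.
Full in-order sequence: poppy, kale, bay, lily, aster, yew, lime, reed, ivy, rye, tulip, cedar.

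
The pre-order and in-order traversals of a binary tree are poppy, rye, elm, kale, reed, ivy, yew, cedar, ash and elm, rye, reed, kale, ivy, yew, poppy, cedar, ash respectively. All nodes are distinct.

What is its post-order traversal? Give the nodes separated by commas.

The first element of pre-order is the root; it splits in-order into left and right subtrees.
Root poppy: left subtree has 6 nodes {elm, rye, reed, kale, ivy, yew}, right has 2 {cedar, ash}.
  Root rye: left subtree has 1 node {elm}, right has 4 {reed, kale, ivy, yew}.
    Root kale: left subtree has 1 node {reed}, right has 2 {ivy, yew}.
      Root ivy: left subtree has 0 nodes { }, right has 1 {yew}.
  Root cedar: left subtree has 0 nodes { }, right has 1 {ash}.

elm, reed, yew, ivy, kale, rye, ash, cedar, poppy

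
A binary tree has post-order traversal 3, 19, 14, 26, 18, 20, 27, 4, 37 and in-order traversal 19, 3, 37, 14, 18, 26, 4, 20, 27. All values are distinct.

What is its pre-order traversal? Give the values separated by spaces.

37 19 3 4 18 14 26 27 20

The last element of post-order is the root; it splits in-order into left and right subtrees.
Root 37: left subtree has 2 nodes {19, 3}, right has 6 {14, 18, 26, 4, 20, 27}.
  Root 19: left subtree has 0 nodes { }, right has 1 {3}.
  Root 4: left subtree has 3 nodes {14, 18, 26}, right has 2 {20, 27}.
    Root 18: left subtree has 1 node {14}, right has 1 {26}.
    Root 27: left subtree has 1 node {20}, right has 0 { }.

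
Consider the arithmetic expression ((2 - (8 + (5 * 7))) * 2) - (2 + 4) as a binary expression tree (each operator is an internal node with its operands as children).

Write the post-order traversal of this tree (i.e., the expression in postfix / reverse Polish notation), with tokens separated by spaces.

2 8 5 7 * + - 2 * 2 4 + -

Post-order on an expression tree gives postfix notation: for each operator, emit left operand, right operand, then the operator.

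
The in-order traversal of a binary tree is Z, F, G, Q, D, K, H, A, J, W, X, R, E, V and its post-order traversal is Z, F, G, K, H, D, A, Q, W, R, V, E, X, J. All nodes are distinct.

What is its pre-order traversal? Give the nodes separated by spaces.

The last element of post-order is the root; it splits in-order into left and right subtrees.
Root J: left subtree has 8 nodes {Z, F, G, Q, D, K, H, A}, right has 5 {W, X, R, E, V}.
  Root Q: left subtree has 3 nodes {Z, F, G}, right has 4 {D, K, H, A}.
    Root G: left subtree has 2 nodes {Z, F}, right has 0 { }.
      Root F: left subtree has 1 node {Z}, right has 0 { }.
    Root A: left subtree has 3 nodes {D, K, H}, right has 0 { }.
      Root D: left subtree has 0 nodes { }, right has 2 {K, H}.
        Root H: left subtree has 1 node {K}, right has 0 { }.
  Root X: left subtree has 1 node {W}, right has 3 {R, E, V}.
    Root E: left subtree has 1 node {R}, right has 1 {V}.

J Q G F Z A D H K X W E R V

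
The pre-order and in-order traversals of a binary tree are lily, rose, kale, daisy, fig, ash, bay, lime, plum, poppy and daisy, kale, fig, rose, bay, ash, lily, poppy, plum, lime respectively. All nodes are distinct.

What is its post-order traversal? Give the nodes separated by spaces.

daisy fig kale bay ash rose poppy plum lime lily

The first element of pre-order is the root; it splits in-order into left and right subtrees.
Root lily: left subtree has 6 nodes {daisy, kale, fig, rose, bay, ash}, right has 3 {poppy, plum, lime}.
  Root rose: left subtree has 3 nodes {daisy, kale, fig}, right has 2 {bay, ash}.
    Root kale: left subtree has 1 node {daisy}, right has 1 {fig}.
    Root ash: left subtree has 1 node {bay}, right has 0 { }.
  Root lime: left subtree has 2 nodes {poppy, plum}, right has 0 { }.
    Root plum: left subtree has 1 node {poppy}, right has 0 { }.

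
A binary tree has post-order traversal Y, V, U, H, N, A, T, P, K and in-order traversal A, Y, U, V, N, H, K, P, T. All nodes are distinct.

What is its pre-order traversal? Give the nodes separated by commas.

The last element of post-order is the root; it splits in-order into left and right subtrees.
Root K: left subtree has 6 nodes {A, Y, U, V, N, H}, right has 2 {P, T}.
  Root A: left subtree has 0 nodes { }, right has 5 {Y, U, V, N, H}.
    Root N: left subtree has 3 nodes {Y, U, V}, right has 1 {H}.
      Root U: left subtree has 1 node {Y}, right has 1 {V}.
  Root P: left subtree has 0 nodes { }, right has 1 {T}.

K, A, N, U, Y, V, H, P, T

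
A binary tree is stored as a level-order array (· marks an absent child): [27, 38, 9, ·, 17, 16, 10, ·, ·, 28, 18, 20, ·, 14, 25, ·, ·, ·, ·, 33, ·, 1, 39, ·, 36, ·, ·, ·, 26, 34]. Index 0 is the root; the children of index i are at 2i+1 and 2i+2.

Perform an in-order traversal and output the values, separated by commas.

38, 33, 28, 17, 1, 18, 39, 27, 20, 36, 16, 9, 14, 26, 10, 34, 25

In-order visits the left subtree, then the node, then the right subtree.
At 27: go left to 38.
  At 38: no left child.
  Visit 38.
  At 38: go right to 17.
    At 17: go left to 28.
      At 28: go left to 33.
        33 is a leaf — visit 33.
      Visit 28.
      At 28: no right child.
    Visit 17.
    At 17: go right to 18.
      At 18: go left to 1.
        1 is a leaf — visit 1.
      Visit 18.
      At 18: go right to 39.
        39 is a leaf — visit 39.
Visit 27.
At 27: go right to 9.
  At 9: go left to 16.
    At 16: go left to 20.
      At 20: no left child.
      Visit 20.
      At 20: go right to 36.
        36 is a leaf — visit 36.
    Visit 16.
    At 16: no right child.
  Visit 9.
  At 9: go right to 10.
    At 10: go left to 14.
      At 14: no left child.
      Visit 14.
      At 14: go right to 26.
        26 is a leaf — visit 26.
    Visit 10.
    At 10: go right to 25.
      At 25: go left to 34.
        34 is a leaf — visit 34.
      Visit 25.
      At 25: no right child.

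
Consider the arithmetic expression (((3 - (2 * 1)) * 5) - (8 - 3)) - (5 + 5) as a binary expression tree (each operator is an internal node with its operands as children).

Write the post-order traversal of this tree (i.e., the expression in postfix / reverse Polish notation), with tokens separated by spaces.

3 2 1 * - 5 * 8 3 - - 5 5 + -

Post-order on an expression tree gives postfix notation: for each operator, emit left operand, right operand, then the operator.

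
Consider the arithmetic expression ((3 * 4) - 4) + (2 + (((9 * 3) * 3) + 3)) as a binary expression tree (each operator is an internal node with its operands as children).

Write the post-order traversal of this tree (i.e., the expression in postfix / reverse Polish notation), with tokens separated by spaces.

Post-order on an expression tree gives postfix notation: for each operator, emit left operand, right operand, then the operator.

3 4 * 4 - 2 9 3 * 3 * 3 + + +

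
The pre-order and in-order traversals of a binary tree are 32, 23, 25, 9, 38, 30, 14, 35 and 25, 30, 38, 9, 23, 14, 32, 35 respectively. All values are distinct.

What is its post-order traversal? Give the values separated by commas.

The first element of pre-order is the root; it splits in-order into left and right subtrees.
Root 32: left subtree has 6 nodes {25, 30, 38, 9, 23, 14}, right has 1 {35}.
  Root 23: left subtree has 4 nodes {25, 30, 38, 9}, right has 1 {14}.
    Root 25: left subtree has 0 nodes { }, right has 3 {30, 38, 9}.
      Root 9: left subtree has 2 nodes {30, 38}, right has 0 { }.
        Root 38: left subtree has 1 node {30}, right has 0 { }.

30, 38, 9, 25, 14, 23, 35, 32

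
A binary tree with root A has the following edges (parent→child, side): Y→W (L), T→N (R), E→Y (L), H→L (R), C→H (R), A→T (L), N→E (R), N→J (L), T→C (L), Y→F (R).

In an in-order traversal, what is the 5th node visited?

In-order visits the left subtree, then the node, then the right subtree.
At A: go left to T.
  At T: go left to C.
    At C: no left child.
    Visit C.
    At C: go right to H.
      At H: no left child.
      Visit H.
      At H: go right to L.
        L is a leaf — visit L.
  Visit T.
  At T: go right to N.
    At N: go left to J.
      J is a leaf — visit J.
    Visit N.
    At N: go right to E.
      At E: go left to Y.
        At Y: go left to W.
          W is a leaf — visit W.
        Visit Y.
        At Y: go right to F.
          F is a leaf — visit F.
      Visit E.
      At E: no right child.
Visit A.
At A: no right child.
Full in-order sequence: C, H, L, T, J, N, W, Y, F, E, A.

J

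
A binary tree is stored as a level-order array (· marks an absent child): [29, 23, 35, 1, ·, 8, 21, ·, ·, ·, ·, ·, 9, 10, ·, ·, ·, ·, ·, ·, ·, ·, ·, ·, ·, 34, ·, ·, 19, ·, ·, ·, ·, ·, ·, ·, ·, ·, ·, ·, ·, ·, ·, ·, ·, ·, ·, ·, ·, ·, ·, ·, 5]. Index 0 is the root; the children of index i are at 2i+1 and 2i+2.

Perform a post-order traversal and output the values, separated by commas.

Post-order visits the left subtree, then the right subtree, then the node.
At 29: go left to 23.
  At 23: go left to 1.
    1 is a leaf — visit 1.
  At 23: no right child.
  Visit 23.
At 29: go right to 35.
  At 35: go left to 8.
    At 8: no left child.
    At 8: go right to 9.
      At 9: go left to 34.
        At 34: no left child.
        At 34: go right to 5.
          5 is a leaf — visit 5.
        Visit 34.
      At 9: no right child.
      Visit 9.
    Visit 8.
  At 35: go right to 21.
    At 21: go left to 10.
      At 10: no left child.
      At 10: go right to 19.
        19 is a leaf — visit 19.
      Visit 10.
    At 21: no right child.
    Visit 21.
  Visit 35.
Visit 29.

1, 23, 5, 34, 9, 8, 19, 10, 21, 35, 29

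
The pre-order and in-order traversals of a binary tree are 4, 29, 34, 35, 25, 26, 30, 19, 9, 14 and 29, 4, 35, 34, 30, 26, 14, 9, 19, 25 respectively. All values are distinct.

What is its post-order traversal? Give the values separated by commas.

The first element of pre-order is the root; it splits in-order into left and right subtrees.
Root 4: left subtree has 1 node {29}, right has 8 {35, 34, 30, 26, 14, 9, 19, 25}.
  Root 34: left subtree has 1 node {35}, right has 6 {30, 26, 14, 9, 19, 25}.
    Root 25: left subtree has 5 nodes {30, 26, 14, 9, 19}, right has 0 { }.
      Root 26: left subtree has 1 node {30}, right has 3 {14, 9, 19}.
        Root 19: left subtree has 2 nodes {14, 9}, right has 0 { }.
          Root 9: left subtree has 1 node {14}, right has 0 { }.

29, 35, 30, 14, 9, 19, 26, 25, 34, 4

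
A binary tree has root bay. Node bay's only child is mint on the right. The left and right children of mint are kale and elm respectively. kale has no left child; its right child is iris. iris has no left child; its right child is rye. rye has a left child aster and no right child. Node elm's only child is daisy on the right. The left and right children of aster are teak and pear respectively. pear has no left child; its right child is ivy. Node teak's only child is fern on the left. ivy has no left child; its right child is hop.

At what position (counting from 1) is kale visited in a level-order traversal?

3

Level-order visits nodes level by level from the root, left to right within each level.
Level 0: bay
Level 1: mint
Level 2: kale, elm
Level 3: iris, daisy
Level 4: rye
Level 5: aster
Level 6: teak, pear
Level 7: fern, ivy
Level 8: hop
Full level-order sequence: bay, mint, kale, elm, iris, daisy, rye, aster, teak, pear, fern, ivy, hop.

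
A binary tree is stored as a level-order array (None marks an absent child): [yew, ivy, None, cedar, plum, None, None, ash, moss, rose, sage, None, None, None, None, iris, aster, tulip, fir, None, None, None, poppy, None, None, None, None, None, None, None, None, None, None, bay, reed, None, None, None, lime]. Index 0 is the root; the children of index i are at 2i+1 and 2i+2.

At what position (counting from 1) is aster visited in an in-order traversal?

In-order visits the left subtree, then the node, then the right subtree.
At yew: go left to ivy.
  At ivy: go left to cedar.
    At cedar: go left to ash.
      At ash: go left to iris.
        iris is a leaf — visit iris.
      Visit ash.
      At ash: go right to aster.
        At aster: go left to bay.
          bay is a leaf — visit bay.
        Visit aster.
        At aster: go right to reed.
          reed is a leaf — visit reed.
    Visit cedar.
    At cedar: go right to moss.
      At moss: go left to tulip.
        tulip is a leaf — visit tulip.
      Visit moss.
      At moss: go right to fir.
        At fir: no left child.
        Visit fir.
        At fir: go right to lime.
          lime is a leaf — visit lime.
  Visit ivy.
  At ivy: go right to plum.
    At plum: go left to rose.
      rose is a leaf — visit rose.
    Visit plum.
    At plum: go right to sage.
      At sage: no left child.
      Visit sage.
      At sage: go right to poppy.
        poppy is a leaf — visit poppy.
Visit yew.
At yew: no right child.
Full in-order sequence: iris, ash, bay, aster, reed, cedar, tulip, moss, fir, lime, ivy, rose, plum, sage, poppy, yew.

4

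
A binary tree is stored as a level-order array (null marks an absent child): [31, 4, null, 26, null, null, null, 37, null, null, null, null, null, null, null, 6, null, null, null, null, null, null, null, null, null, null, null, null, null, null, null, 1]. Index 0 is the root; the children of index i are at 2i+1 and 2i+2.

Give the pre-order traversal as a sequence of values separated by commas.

31, 4, 26, 37, 6, 1

Pre-order visits the node, then its left subtree, then its right subtree.
Visit 31.
At 31: go left to 4.
  Visit 4.
  At 4: go left to 26.
    Visit 26.
    At 26: go left to 37.
      Visit 37.
      At 37: go left to 6.
        Visit 6.
        At 6: go left to 1.
          1 is a leaf — visit 1.
        At 6: no right child.
      At 37: no right child.
    At 26: no right child.
  At 4: no right child.
At 31: no right child.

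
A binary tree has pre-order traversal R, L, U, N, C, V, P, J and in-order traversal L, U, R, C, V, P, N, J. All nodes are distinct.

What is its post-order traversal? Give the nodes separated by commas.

U, L, P, V, C, J, N, R

The first element of pre-order is the root; it splits in-order into left and right subtrees.
Root R: left subtree has 2 nodes {L, U}, right has 5 {C, V, P, N, J}.
  Root L: left subtree has 0 nodes { }, right has 1 {U}.
  Root N: left subtree has 3 nodes {C, V, P}, right has 1 {J}.
    Root C: left subtree has 0 nodes { }, right has 2 {V, P}.
      Root V: left subtree has 0 nodes { }, right has 1 {P}.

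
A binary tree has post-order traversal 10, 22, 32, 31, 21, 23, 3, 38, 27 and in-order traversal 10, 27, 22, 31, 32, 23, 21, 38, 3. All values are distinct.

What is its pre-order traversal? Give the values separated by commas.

27, 10, 38, 23, 31, 22, 32, 21, 3

The last element of post-order is the root; it splits in-order into left and right subtrees.
Root 27: left subtree has 1 node {10}, right has 7 {22, 31, 32, 23, 21, 38, 3}.
  Root 38: left subtree has 5 nodes {22, 31, 32, 23, 21}, right has 1 {3}.
    Root 23: left subtree has 3 nodes {22, 31, 32}, right has 1 {21}.
      Root 31: left subtree has 1 node {22}, right has 1 {32}.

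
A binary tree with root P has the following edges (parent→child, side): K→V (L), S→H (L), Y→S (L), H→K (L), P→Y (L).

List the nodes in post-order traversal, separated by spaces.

Post-order visits the left subtree, then the right subtree, then the node.
At P: go left to Y.
  At Y: go left to S.
    At S: go left to H.
      At H: go left to K.
        At K: go left to V.
          V is a leaf — visit V.
        At K: no right child.
        Visit K.
      At H: no right child.
      Visit H.
    At S: no right child.
    Visit S.
  At Y: no right child.
  Visit Y.
At P: no right child.
Visit P.

V K H S Y P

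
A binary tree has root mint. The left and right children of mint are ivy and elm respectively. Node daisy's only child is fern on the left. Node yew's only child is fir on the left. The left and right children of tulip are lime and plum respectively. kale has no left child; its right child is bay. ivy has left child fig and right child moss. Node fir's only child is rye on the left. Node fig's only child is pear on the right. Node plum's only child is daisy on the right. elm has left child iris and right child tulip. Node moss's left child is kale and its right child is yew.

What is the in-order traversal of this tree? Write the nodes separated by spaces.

In-order visits the left subtree, then the node, then the right subtree.
At mint: go left to ivy.
  At ivy: go left to fig.
    At fig: no left child.
    Visit fig.
    At fig: go right to pear.
      pear is a leaf — visit pear.
  Visit ivy.
  At ivy: go right to moss.
    At moss: go left to kale.
      At kale: no left child.
      Visit kale.
      At kale: go right to bay.
        bay is a leaf — visit bay.
    Visit moss.
    At moss: go right to yew.
      At yew: go left to fir.
        At fir: go left to rye.
          rye is a leaf — visit rye.
        Visit fir.
        At fir: no right child.
      Visit yew.
      At yew: no right child.
Visit mint.
At mint: go right to elm.
  At elm: go left to iris.
    iris is a leaf — visit iris.
  Visit elm.
  At elm: go right to tulip.
    At tulip: go left to lime.
      lime is a leaf — visit lime.
    Visit tulip.
    At tulip: go right to plum.
      At plum: no left child.
      Visit plum.
      At plum: go right to daisy.
        At daisy: go left to fern.
          fern is a leaf — visit fern.
        Visit daisy.
        At daisy: no right child.

fig pear ivy kale bay moss rye fir yew mint iris elm lime tulip plum fern daisy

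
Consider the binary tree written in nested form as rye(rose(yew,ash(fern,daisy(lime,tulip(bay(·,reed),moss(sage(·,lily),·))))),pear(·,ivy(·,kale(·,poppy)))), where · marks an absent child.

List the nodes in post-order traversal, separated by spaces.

yew fern lime reed bay lily sage moss tulip daisy ash rose poppy kale ivy pear rye

Post-order visits the left subtree, then the right subtree, then the node.
At rye: go left to rose.
  At rose: go left to yew.
    yew is a leaf — visit yew.
  At rose: go right to ash.
    At ash: go left to fern.
      fern is a leaf — visit fern.
    At ash: go right to daisy.
      At daisy: go left to lime.
        lime is a leaf — visit lime.
      At daisy: go right to tulip.
        At tulip: go left to bay.
          At bay: no left child.
          At bay: go right to reed.
            reed is a leaf — visit reed.
          Visit bay.
        At tulip: go right to moss.
          At moss: go left to sage.
            At sage: no left child.
            At sage: go right to lily.
              lily is a leaf — visit lily.
            Visit sage.
          At moss: no right child.
          Visit moss.
        Visit tulip.
      Visit daisy.
    Visit ash.
  Visit rose.
At rye: go right to pear.
  At pear: no left child.
  At pear: go right to ivy.
    At ivy: no left child.
    At ivy: go right to kale.
      At kale: no left child.
      At kale: go right to poppy.
        poppy is a leaf — visit poppy.
      Visit kale.
    Visit ivy.
  Visit pear.
Visit rye.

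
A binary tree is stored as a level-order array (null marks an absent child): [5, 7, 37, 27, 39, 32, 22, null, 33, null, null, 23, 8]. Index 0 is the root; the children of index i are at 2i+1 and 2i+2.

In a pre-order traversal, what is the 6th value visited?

37

Pre-order visits the node, then its left subtree, then its right subtree.
Visit 5.
At 5: go left to 7.
  Visit 7.
  At 7: go left to 27.
    Visit 27.
    At 27: no left child.
    At 27: go right to 33.
      33 is a leaf — visit 33.
  At 7: go right to 39.
    39 is a leaf — visit 39.
At 5: go right to 37.
  Visit 37.
  At 37: go left to 32.
    Visit 32.
    At 32: go left to 23.
      23 is a leaf — visit 23.
    At 32: go right to 8.
      8 is a leaf — visit 8.
  At 37: go right to 22.
    22 is a leaf — visit 22.
Full pre-order sequence: 5, 7, 27, 33, 39, 37, 32, 23, 8, 22.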